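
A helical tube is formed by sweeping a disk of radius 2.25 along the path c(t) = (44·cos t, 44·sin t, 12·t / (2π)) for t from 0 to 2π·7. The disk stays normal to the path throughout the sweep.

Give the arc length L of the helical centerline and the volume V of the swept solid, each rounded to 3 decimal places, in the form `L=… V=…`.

2πR = 2π·44 = 276.460154
per-turn = √(276.460154² + 12²) = √(76430.2165 + 144) = √76574.2165 = 276.720466
L = 7 × 276.720466 = 1937.043264
V = π·2.25² × L = 15.904313 × 1937.043264 = 30807.341999

L=1937.043 V=30807.342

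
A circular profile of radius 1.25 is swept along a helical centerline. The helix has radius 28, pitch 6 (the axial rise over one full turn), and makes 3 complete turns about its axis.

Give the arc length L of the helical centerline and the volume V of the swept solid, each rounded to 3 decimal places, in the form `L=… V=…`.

L=528.094 V=2592.277

2πR = 2π·28 = 175.929189
per-turn = √(175.929189² + 6²) = √(30951.0794 + 36) = √30987.0794 = 176.031473
L = 3 × 176.031473 = 528.094418
V = π·1.25² × L = 4.908739 × 528.094418 = 2592.277414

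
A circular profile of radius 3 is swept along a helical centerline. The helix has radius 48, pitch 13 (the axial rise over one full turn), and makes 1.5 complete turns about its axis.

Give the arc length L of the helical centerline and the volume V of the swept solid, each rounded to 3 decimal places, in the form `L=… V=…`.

L=452.809 V=12802.885

2πR = 2π·48 = 301.592895
per-turn = √(301.592895² + 13²) = √(90958.2742 + 169) = √91127.2742 = 301.872944
L = 1.5 × 301.872944 = 452.809416
V = π·3² × L = 28.274334 × 452.809416 = 12802.884602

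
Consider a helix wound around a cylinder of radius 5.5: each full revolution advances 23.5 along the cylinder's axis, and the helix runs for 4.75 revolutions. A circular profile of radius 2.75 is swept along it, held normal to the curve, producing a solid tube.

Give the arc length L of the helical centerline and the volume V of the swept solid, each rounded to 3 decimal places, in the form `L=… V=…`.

2πR = 2π·5.5 = 34.557519
per-turn = √(34.557519² + 23.5²) = √(1194.2221 + 552.25) = √1746.4721 = 41.790814
L = 4.75 × 41.790814 = 198.506366
V = π·2.75² × L = 23.758294 × 198.506366 = 4716.172701

L=198.506 V=4716.173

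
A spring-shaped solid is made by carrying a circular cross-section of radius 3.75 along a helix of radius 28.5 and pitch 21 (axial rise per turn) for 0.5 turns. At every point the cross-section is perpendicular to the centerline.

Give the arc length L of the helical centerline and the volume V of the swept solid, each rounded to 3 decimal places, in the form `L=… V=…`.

2πR = 2π·28.5 = 179.070781
per-turn = √(179.070781² + 21²) = √(32066.3447 + 441) = √32507.3447 = 180.297933
L = 0.5 × 180.297933 = 90.148967
V = π·3.75² × L = 44.178647 × 90.148967 = 3982.659344

L=90.149 V=3982.659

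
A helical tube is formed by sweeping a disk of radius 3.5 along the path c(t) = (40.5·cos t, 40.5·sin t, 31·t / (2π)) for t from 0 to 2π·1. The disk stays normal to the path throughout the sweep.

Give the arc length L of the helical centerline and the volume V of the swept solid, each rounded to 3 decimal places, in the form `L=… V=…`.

L=256.350 V=9865.516

2πR = 2π·40.5 = 254.469005
per-turn = √(254.469005² + 31²) = √(64754.4745 + 961) = √65715.4745 = 256.350296
L = 1 × 256.350296 = 256.350296
V = π·3.5² × L = 38.484510 × 256.350296 = 9865.515548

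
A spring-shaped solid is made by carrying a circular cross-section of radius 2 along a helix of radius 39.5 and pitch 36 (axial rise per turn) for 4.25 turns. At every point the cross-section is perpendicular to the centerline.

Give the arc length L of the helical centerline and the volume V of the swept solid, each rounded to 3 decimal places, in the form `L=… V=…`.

2πR = 2π·39.5 = 248.185820
per-turn = √(248.185820² + 36²) = √(61596.2011 + 1296) = √62892.2011 = 250.783175
L = 4.25 × 250.783175 = 1065.828495
V = π·2² × L = 12.566371 × 1065.828495 = 13393.595886

L=1065.828 V=13393.596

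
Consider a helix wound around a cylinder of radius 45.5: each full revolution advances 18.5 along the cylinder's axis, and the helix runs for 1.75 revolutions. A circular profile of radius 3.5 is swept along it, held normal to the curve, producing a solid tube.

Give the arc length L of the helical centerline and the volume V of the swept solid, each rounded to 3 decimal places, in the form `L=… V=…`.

L=501.345 V=19294.019

2πR = 2π·45.5 = 285.884931
per-turn = √(285.884931² + 18.5²) = √(81730.1940 + 342.25) = √82072.4440 = 286.482886
L = 1.75 × 286.482886 = 501.345051
V = π·3.5² × L = 38.484510 × 501.345051 = 19294.018621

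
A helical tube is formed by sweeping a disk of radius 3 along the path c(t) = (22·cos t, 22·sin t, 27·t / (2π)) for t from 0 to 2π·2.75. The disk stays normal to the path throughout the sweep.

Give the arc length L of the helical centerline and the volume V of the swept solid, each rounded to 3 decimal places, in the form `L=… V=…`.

L=387.316 V=10951.111

2πR = 2π·22 = 138.230077
per-turn = √(138.230077² + 27²) = √(19107.5541 + 729) = √19836.5541 = 140.842302
L = 2.75 × 140.842302 = 387.316331
V = π·3² × L = 28.274334 × 387.316331 = 10951.111271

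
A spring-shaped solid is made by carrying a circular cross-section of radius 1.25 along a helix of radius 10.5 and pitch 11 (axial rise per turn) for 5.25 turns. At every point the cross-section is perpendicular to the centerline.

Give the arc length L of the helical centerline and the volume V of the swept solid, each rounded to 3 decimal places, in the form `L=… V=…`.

L=351.142 V=1723.664

2πR = 2π·10.5 = 65.973446
per-turn = √(65.973446² + 11²) = √(4352.4955 + 121) = √4473.4955 = 66.884195
L = 5.25 × 66.884195 = 351.142024
V = π·1.25² × L = 4.908739 × 351.142024 = 1723.664378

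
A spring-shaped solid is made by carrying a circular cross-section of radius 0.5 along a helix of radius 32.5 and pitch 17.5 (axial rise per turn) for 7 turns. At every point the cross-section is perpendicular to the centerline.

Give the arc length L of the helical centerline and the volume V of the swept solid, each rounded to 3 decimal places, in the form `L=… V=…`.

L=1434.664 V=1126.783

2πR = 2π·32.5 = 204.203522
per-turn = √(204.203522² + 17.5²) = √(41699.0786 + 306.25) = √42005.3286 = 204.952015
L = 7 × 204.952015 = 1434.664107
V = π·0.5² × L = 0.785398 × 1434.664107 = 1126.782555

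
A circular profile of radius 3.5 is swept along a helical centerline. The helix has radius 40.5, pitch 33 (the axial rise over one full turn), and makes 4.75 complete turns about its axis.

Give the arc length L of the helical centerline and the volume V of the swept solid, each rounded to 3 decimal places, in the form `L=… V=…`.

L=1218.849 V=46906.815

2πR = 2π·40.5 = 254.469005
per-turn = √(254.469005² + 33²) = √(64754.4745 + 1089) = √65843.4745 = 256.599833
L = 4.75 × 256.599833 = 1218.849208
V = π·3.5² × L = 38.484510 × 1218.849208 = 46906.814558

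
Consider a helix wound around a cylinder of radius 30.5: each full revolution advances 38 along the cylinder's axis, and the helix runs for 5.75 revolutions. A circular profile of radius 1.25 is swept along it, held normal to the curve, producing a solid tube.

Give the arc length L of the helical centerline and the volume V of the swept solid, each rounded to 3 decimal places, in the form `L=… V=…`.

2πR = 2π·30.5 = 191.637152
per-turn = √(191.637152² + 38²) = √(36724.7980 + 1444) = √38168.7980 = 195.368365
L = 5.75 × 195.368365 = 1123.368098
V = π·1.25² × L = 4.908739 × 1123.368098 = 5514.320255

L=1123.368 V=5514.320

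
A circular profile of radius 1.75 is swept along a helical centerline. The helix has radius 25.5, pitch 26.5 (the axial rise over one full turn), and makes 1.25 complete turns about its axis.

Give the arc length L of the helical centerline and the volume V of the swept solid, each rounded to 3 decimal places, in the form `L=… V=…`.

L=202.997 V=1953.064

2πR = 2π·25.5 = 160.221225
per-turn = √(160.221225² + 26.5²) = √(25670.8410 + 702.25) = √26373.0910 = 162.397940
L = 1.25 × 162.397940 = 202.997426
V = π·1.75² × L = 9.621128 × 202.997426 = 1953.064113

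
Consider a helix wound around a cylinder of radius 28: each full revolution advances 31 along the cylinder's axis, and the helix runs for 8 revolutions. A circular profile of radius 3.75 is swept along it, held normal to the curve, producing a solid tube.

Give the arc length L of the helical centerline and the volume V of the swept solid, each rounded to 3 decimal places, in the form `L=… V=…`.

2πR = 2π·28 = 175.929189
per-turn = √(175.929189² + 31²) = √(30951.0794 + 961) = √31912.0794 = 178.639524
L = 8 × 178.639524 = 1429.116189
V = π·3.75² × L = 44.178647 × 1429.116189 = 63136.419195

L=1429.116 V=63136.419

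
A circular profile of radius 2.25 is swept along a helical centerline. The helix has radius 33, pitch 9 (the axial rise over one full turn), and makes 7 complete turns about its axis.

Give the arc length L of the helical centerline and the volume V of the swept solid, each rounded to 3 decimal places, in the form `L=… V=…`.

L=1452.782 V=23105.506

2πR = 2π·33 = 207.345115
per-turn = √(207.345115² + 9²) = √(42991.9968 + 81) = √43072.9968 = 207.540350
L = 7 × 207.540350 = 1452.782448
V = π·2.25² × L = 15.904313 × 1452.782448 = 23105.506499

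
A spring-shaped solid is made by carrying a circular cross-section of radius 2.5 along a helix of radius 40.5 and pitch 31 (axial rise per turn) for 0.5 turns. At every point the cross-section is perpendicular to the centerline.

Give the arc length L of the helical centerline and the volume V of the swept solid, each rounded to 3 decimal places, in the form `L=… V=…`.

2πR = 2π·40.5 = 254.469005
per-turn = √(254.469005² + 31²) = √(64754.4745 + 961) = √65715.4745 = 256.350296
L = 0.5 × 256.350296 = 128.175148
V = π·2.5² × L = 19.634954 × 128.175148 = 2516.713150

L=128.175 V=2516.713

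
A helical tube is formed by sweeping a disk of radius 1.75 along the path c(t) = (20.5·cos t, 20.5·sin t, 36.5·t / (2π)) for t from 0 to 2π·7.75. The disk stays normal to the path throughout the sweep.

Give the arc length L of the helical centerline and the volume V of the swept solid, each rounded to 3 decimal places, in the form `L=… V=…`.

2πR = 2π·20.5 = 128.805299
per-turn = √(128.805299² + 36.5²) = √(16590.8050 + 1332.25) = √17923.0550 = 133.877014
L = 7.75 × 133.877014 = 1037.546862
V = π·1.75² × L = 9.621128 × 1037.546862 = 9982.370648

L=1037.547 V=9982.371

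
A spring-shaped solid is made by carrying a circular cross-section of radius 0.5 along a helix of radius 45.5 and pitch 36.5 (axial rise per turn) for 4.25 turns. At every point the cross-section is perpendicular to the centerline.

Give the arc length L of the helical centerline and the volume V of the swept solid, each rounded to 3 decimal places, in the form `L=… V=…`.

2πR = 2π·45.5 = 285.884931
per-turn = √(285.884931² + 36.5²) = √(81730.1940 + 1332.25) = √83062.4440 = 288.205559
L = 4.25 × 288.205559 = 1224.873624
V = π·0.5² × L = 0.785398 × 1224.873624 = 962.013495

L=1224.874 V=962.013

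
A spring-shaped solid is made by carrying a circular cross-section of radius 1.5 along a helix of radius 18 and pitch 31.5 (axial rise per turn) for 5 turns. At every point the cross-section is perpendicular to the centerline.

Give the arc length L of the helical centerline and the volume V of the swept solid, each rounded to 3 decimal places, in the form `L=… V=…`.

L=587.011 V=4149.333

2πR = 2π·18 = 113.097336
per-turn = √(113.097336² + 31.5²) = √(12791.0073 + 992.25) = √13783.2573 = 117.402118
L = 5 × 117.402118 = 587.010590
V = π·1.5² × L = 7.068583 × 587.010590 = 4149.333352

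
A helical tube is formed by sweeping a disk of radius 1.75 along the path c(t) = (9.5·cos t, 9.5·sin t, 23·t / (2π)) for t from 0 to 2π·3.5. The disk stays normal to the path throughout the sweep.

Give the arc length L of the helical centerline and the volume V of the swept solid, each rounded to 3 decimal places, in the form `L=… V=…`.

2πR = 2π·9.5 = 59.690260
per-turn = √(59.690260² + 23²) = √(3562.9272 + 529) = √4091.9272 = 63.968173
L = 3.5 × 63.968173 = 223.888606
V = π·1.75² × L = 9.621128 × 223.888606 = 2154.060828

L=223.889 V=2154.061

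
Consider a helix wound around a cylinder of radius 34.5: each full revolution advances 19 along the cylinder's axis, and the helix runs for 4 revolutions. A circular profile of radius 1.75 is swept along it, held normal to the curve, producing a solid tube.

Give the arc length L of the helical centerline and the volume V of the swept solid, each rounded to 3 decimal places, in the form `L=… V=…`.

L=870.404 V=8374.267

2πR = 2π·34.5 = 216.769893
per-turn = √(216.769893² + 19²) = √(46989.1866 + 361) = √47350.1866 = 217.600980
L = 4 × 217.600980 = 870.403921
V = π·1.75² × L = 9.621128 × 870.403921 = 8374.267097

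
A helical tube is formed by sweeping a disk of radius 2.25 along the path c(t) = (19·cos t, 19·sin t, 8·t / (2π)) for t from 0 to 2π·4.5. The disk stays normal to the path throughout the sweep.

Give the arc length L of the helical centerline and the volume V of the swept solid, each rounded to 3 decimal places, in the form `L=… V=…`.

L=538.417 V=8563.156

2πR = 2π·19 = 119.380521
per-turn = √(119.380521² + 8²) = √(14251.7088 + 64) = √14315.7088 = 119.648271
L = 4.5 × 119.648271 = 538.417220
V = π·2.25² × L = 15.904313 × 538.417220 = 8563.155881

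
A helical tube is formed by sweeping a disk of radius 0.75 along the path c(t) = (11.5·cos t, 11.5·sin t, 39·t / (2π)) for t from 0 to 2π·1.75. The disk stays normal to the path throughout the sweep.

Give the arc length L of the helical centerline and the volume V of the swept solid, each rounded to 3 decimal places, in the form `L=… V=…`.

L=143.692 V=253.925

2πR = 2π·11.5 = 72.256631
per-turn = √(72.256631² + 39²) = √(5221.0207 + 1521) = √6742.0207 = 82.109809
L = 1.75 × 82.109809 = 143.692166
V = π·0.75² × L = 1.767146 × 143.692166 = 253.925017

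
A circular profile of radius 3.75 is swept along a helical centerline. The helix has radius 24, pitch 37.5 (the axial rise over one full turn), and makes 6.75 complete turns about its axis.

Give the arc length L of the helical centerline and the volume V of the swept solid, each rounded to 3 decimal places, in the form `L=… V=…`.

2πR = 2π·24 = 150.796447
per-turn = √(150.796447² + 37.5²) = √(22739.5685 + 1406.25) = √24145.8185 = 155.389248
L = 6.75 × 155.389248 = 1048.877427
V = π·3.75² × L = 44.178647 × 1048.877427 = 46337.985277

L=1048.877 V=46337.985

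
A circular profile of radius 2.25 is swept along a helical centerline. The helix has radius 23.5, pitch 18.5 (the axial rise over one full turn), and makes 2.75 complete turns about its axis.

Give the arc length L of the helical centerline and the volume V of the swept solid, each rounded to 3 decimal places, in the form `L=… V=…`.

2πR = 2π·23.5 = 147.654855
per-turn = √(147.654855² + 18.5²) = √(21801.9561 + 342.25) = √22144.2061 = 148.809294
L = 2.75 × 148.809294 = 409.225560
V = π·2.25² × L = 15.904313 × 409.225560 = 6508.451312

L=409.226 V=6508.451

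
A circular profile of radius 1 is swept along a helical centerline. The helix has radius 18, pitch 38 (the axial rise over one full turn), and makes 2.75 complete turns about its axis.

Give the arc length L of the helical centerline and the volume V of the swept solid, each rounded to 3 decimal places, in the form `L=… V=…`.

2πR = 2π·18 = 113.097336
per-turn = √(113.097336² + 38²) = √(12791.0073 + 1444) = √14235.0073 = 119.310550
L = 2.75 × 119.310550 = 328.104012
V = π·1² × L = 3.141593 × 328.104012 = 1030.769154

L=328.104 V=1030.769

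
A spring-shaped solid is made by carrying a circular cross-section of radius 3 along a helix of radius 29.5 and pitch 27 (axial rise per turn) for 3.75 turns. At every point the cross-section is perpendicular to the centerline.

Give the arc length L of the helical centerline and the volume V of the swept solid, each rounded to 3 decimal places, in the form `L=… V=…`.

L=702.413 V=19860.262

2πR = 2π·29.5 = 185.353967
per-turn = √(185.353967² + 27²) = √(34356.0929 + 729) = √35085.0929 = 187.310152
L = 3.75 × 187.310152 = 702.413069
V = π·3² × L = 28.274334 × 702.413069 = 19860.261630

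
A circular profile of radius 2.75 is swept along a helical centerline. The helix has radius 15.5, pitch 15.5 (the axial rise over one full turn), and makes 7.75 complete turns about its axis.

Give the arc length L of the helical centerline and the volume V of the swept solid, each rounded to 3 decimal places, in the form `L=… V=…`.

2πR = 2π·15.5 = 97.389372
per-turn = √(97.389372² + 15.5²) = √(9484.6898 + 240.25) = √9724.9398 = 98.615110
L = 7.75 × 98.615110 = 764.267099
V = π·2.75² × L = 23.758294 × 764.267099 = 18157.682769

L=764.267 V=18157.683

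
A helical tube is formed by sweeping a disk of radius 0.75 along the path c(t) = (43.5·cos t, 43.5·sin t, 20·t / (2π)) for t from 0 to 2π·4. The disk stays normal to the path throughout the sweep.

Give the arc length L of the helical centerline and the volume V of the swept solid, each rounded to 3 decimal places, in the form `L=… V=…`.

L=1096.197 V=1937.141

2πR = 2π·43.5 = 273.318561
per-turn = √(273.318561² + 20²) = √(74703.0357 + 400) = √75103.0357 = 274.049331
L = 4 × 274.049331 = 1096.197323
V = π·0.75² × L = 1.767146 × 1096.197323 = 1937.140570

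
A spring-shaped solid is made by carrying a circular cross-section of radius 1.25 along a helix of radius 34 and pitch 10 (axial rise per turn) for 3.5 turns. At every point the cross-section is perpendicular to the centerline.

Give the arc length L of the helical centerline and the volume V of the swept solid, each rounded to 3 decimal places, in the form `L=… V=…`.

L=748.518 V=3674.278

2πR = 2π·34 = 213.628300
per-turn = √(213.628300² + 10²) = √(45637.0508 + 100) = √45737.0508 = 213.862224
L = 3.5 × 213.862224 = 748.517783
V = π·1.25² × L = 4.908739 × 748.517783 = 3674.278076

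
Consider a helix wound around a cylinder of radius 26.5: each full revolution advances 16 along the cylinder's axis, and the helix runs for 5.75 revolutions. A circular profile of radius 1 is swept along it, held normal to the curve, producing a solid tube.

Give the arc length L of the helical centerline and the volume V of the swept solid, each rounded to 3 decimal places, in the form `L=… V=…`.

2πR = 2π·26.5 = 166.504411
per-turn = √(166.504411² + 16²) = √(27723.7188 + 256) = √27979.7188 = 167.271393
L = 5.75 × 167.271393 = 961.810507
V = π·1² × L = 3.141593 × 961.810507 = 3021.616823

L=961.811 V=3021.617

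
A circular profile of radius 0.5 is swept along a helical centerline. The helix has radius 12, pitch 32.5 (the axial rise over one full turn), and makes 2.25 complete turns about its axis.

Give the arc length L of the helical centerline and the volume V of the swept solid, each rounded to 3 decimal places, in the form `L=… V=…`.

2πR = 2π·12 = 75.398224
per-turn = √(75.398224² + 32.5²) = √(5684.8921 + 1056.25) = √6741.1421 = 82.104459
L = 2.25 × 82.104459 = 184.735032
V = π·0.5² × L = 0.785398 × 184.735032 = 145.090555

L=184.735 V=145.091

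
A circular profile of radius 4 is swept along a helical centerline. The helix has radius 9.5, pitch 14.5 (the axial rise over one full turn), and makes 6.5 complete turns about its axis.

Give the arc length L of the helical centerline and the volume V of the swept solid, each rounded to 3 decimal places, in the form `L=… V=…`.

L=399.270 V=20069.512

2πR = 2π·9.5 = 59.690260
per-turn = √(59.690260² + 14.5²) = √(3562.9272 + 210.25) = √3773.1772 = 61.426193
L = 6.5 × 61.426193 = 399.270255
V = π·4² × L = 50.265482 × 399.270255 = 20069.511980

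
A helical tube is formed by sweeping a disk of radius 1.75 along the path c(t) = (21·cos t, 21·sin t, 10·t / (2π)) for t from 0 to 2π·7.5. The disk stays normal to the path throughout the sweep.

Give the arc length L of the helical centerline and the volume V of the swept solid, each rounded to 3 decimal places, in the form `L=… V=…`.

L=992.440 V=9548.389

2πR = 2π·21 = 131.946891
per-turn = √(131.946891² + 10²) = √(17409.9822 + 100) = √17509.9822 = 132.325289
L = 7.5 × 132.325289 = 992.439669
V = π·1.75² × L = 9.621128 × 992.439669 = 9548.388594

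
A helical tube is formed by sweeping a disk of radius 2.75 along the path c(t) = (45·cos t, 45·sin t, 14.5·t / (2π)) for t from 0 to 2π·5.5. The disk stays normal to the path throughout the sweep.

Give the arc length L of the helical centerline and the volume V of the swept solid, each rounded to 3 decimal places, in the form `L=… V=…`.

2πR = 2π·45 = 282.743339
per-turn = √(282.743339² + 14.5²) = √(79943.7956 + 210.25) = √80154.0456 = 283.114898
L = 5.5 × 283.114898 = 1557.131941
V = π·2.75² × L = 23.758294 × 1557.131941 = 36994.799134

L=1557.132 V=36994.799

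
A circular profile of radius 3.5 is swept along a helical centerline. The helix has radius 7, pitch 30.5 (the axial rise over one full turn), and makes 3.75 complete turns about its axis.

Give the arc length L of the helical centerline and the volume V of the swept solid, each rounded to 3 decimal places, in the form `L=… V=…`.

L=200.711 V=7724.248

2πR = 2π·7 = 43.982297
per-turn = √(43.982297² + 30.5²) = √(1934.4425 + 930.25) = √2864.6925 = 53.522822
L = 3.75 × 53.522822 = 200.710582
V = π·3.5² × L = 38.484510 × 200.710582 = 7724.248404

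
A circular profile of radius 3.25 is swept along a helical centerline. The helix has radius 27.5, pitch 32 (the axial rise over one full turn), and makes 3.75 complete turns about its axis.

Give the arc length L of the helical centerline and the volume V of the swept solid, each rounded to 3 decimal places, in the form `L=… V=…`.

L=658.972 V=21866.706

2πR = 2π·27.5 = 172.787596
per-turn = √(172.787596² + 32²) = √(29855.5533 + 1024) = √30879.5533 = 175.725790
L = 3.75 × 175.725790 = 658.971713
V = π·3.25² × L = 33.183072 × 658.971713 = 21866.706063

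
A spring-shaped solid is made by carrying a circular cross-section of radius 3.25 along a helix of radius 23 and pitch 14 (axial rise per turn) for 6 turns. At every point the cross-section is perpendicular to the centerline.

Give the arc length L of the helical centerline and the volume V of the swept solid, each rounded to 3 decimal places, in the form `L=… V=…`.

2πR = 2π·23 = 144.513262
per-turn = √(144.513262² + 14²) = √(20884.0829 + 196) = √21080.0829 = 145.189817
L = 6 × 145.189817 = 871.138901
V = π·3.25² × L = 33.183072 × 871.138901 = 28907.065226

L=871.139 V=28907.065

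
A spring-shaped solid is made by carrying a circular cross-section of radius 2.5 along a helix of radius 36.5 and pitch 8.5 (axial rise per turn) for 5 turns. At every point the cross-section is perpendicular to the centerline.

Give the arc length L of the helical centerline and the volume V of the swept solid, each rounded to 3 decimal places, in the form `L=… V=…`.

2πR = 2π·36.5 = 229.336264
per-turn = √(229.336264² + 8.5²) = √(52595.1219 + 72.25) = √52667.3719 = 229.493729
L = 5 × 229.493729 = 1147.468647
V = π·2.5² × L = 19.634954 × 1147.468647 = 22530.494202

L=1147.469 V=22530.494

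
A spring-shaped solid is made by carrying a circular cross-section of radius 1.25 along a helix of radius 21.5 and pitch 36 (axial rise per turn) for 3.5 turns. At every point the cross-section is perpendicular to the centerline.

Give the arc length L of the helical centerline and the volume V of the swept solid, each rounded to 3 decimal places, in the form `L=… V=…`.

2πR = 2π·21.5 = 135.088484
per-turn = √(135.088484² + 36²) = √(18248.8985 + 1296) = √19544.8985 = 139.803071
L = 3.5 × 139.803071 = 489.310747
V = π·1.25² × L = 4.908739 × 489.310747 = 2401.898512

L=489.311 V=2401.899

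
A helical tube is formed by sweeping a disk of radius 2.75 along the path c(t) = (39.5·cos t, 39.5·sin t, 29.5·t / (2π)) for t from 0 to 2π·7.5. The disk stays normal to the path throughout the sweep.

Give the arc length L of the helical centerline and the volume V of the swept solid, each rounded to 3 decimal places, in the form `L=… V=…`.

L=1874.497 V=44534.844

2πR = 2π·39.5 = 248.185820
per-turn = √(248.185820² + 29.5²) = √(61596.2011 + 870.25) = √62466.4511 = 249.932893
L = 7.5 × 249.932893 = 1874.496698
V = π·2.75² × L = 23.758294 × 1874.496698 = 44534.844494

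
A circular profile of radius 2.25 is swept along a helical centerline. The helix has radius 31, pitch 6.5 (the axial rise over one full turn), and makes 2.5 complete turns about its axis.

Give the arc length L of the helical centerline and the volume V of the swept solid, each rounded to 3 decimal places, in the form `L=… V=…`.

L=487.218 V=7748.866

2πR = 2π·31 = 194.778745
per-turn = √(194.778745² + 6.5²) = √(37938.7593 + 42.25) = √37981.0093 = 194.887171
L = 2.5 × 194.887171 = 487.217927
V = π·2.25² × L = 15.904313 × 487.217927 = 7748.866315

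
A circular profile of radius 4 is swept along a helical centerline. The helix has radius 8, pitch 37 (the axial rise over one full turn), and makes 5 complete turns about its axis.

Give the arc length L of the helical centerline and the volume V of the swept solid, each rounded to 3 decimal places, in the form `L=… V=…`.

2πR = 2π·8 = 50.265482
per-turn = √(50.265482² + 37²) = √(2526.6187 + 1369) = √3895.6187 = 62.414892
L = 5 × 62.414892 = 312.074459
V = π·4² × L = 50.265482 × 312.074459 = 15686.573261

L=312.074 V=15686.573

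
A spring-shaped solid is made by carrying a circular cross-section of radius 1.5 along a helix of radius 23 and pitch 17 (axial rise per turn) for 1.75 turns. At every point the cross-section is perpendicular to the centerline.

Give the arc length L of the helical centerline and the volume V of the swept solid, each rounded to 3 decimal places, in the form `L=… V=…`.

2πR = 2π·23 = 144.513262
per-turn = √(144.513262² + 17²) = √(20884.0829 + 289) = √21173.0829 = 145.509735
L = 1.75 × 145.509735 = 254.642036
V = π·1.5² × L = 7.068583 × 254.642036 = 1799.958486

L=254.642 V=1799.958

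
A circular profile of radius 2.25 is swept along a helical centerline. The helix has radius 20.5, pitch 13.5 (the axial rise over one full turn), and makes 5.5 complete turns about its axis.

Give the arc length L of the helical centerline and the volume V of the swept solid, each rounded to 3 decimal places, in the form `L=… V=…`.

L=712.310 V=11328.794

2πR = 2π·20.5 = 128.805299
per-turn = √(128.805299² + 13.5²) = √(16590.8050 + 182.25) = √16773.0550 = 129.510830
L = 5.5 × 129.510830 = 712.309563
V = π·2.25² × L = 15.904313 × 712.309563 = 11328.794108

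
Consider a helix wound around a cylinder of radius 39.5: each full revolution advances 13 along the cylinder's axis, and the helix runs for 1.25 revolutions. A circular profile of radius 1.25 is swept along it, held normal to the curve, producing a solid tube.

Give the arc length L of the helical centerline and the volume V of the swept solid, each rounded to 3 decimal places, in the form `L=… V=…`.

2πR = 2π·39.5 = 248.185820
per-turn = √(248.185820² + 13²) = √(61596.2011 + 169) = √61765.2011 = 248.526057
L = 1.25 × 248.526057 = 310.657571
V = π·1.25² × L = 4.908739 × 310.657571 = 1524.936788

L=310.658 V=1524.937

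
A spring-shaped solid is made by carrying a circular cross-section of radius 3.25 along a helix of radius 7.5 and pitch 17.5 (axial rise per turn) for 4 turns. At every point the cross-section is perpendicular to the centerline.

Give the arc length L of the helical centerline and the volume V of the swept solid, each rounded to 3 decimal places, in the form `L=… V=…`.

L=201.074 V=6672.238

2πR = 2π·7.5 = 47.123890
per-turn = √(47.123890² + 17.5²) = √(2220.6610 + 306.25) = √2526.9110 = 50.268390
L = 4 × 50.268390 = 201.073558
V = π·3.25² × L = 33.183072 × 201.073558 = 6672.238443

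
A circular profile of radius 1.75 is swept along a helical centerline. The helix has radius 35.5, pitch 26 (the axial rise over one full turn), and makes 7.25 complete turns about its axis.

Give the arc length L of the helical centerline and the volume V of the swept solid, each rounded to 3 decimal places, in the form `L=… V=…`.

L=1628.084 V=15664.003

2πR = 2π·35.5 = 223.053078
per-turn = √(223.053078² + 26²) = √(49752.6758 + 676) = √50428.6758 = 224.563300
L = 7.25 × 224.563300 = 1628.083926
V = π·1.75² × L = 9.621128 × 1628.083926 = 15664.003038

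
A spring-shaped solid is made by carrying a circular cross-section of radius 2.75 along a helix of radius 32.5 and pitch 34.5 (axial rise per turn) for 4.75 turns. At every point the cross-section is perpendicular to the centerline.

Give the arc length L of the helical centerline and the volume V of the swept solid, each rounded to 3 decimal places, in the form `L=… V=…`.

L=983.713 V=23371.334

2πR = 2π·32.5 = 204.203522
per-turn = √(204.203522² + 34.5²) = √(41699.0786 + 1190.25) = √42889.3286 = 207.097389
L = 4.75 × 207.097389 = 983.712598
V = π·2.75² × L = 23.758294 × 983.712598 = 23371.333562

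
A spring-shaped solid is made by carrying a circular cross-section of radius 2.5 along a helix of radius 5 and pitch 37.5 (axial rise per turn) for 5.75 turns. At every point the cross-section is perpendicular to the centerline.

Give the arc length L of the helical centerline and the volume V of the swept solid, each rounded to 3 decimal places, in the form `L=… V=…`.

L=281.293 V=5523.167

2πR = 2π·5 = 31.415927
per-turn = √(31.415927² + 37.5²) = √(986.9604 + 1406.25) = √2393.2104 = 48.920450
L = 5.75 × 48.920450 = 281.292588
V = π·2.5² × L = 19.634954 × 281.292588 = 5523.167054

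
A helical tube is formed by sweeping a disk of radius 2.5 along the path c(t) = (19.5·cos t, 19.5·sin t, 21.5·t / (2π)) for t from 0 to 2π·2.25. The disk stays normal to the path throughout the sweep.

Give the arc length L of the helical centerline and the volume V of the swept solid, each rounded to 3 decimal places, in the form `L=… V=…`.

2πR = 2π·19.5 = 122.522113
per-turn = √(122.522113² + 21.5²) = √(15011.6683 + 462.25) = √15473.9183 = 124.394205
L = 2.25 × 124.394205 = 279.886962
V = π·2.5² × L = 19.634954 × 279.886962 = 5495.567643

L=279.887 V=5495.568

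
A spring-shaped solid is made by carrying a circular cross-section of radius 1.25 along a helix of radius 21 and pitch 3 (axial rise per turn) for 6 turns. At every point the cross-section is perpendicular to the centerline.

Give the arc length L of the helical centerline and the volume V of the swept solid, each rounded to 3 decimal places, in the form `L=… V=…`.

L=791.886 V=3887.161

2πR = 2π·21 = 131.946891
per-turn = √(131.946891² + 3²) = √(17409.9822 + 9) = √17418.9822 = 131.980992
L = 6 × 131.980992 = 791.885950
V = π·1.25² × L = 4.908739 × 791.885950 = 3887.161067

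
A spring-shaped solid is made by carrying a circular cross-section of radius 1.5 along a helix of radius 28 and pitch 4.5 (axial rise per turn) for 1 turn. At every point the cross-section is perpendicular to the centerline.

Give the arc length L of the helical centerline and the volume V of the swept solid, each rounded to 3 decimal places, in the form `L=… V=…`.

L=175.987 V=1243.977

2πR = 2π·28 = 175.929189
per-turn = √(175.929189² + 4.5²) = √(30951.0794 + 20.25) = √30971.3294 = 175.986731
L = 1 × 175.986731 = 175.986731
V = π·1.5² × L = 7.068583 × 175.986731 = 1243.976896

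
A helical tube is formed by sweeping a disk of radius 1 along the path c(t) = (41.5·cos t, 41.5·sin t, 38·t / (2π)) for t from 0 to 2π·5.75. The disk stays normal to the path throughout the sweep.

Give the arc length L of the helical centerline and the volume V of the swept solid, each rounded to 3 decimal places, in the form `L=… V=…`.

2πR = 2π·41.5 = 260.752190
per-turn = √(260.752190² + 38²) = √(67991.7047 + 1444) = √69435.7047 = 263.506555
L = 5.75 × 263.506555 = 1515.162693
V = π·1² × L = 3.141593 × 1515.162693 = 4760.023986

L=1515.163 V=4760.024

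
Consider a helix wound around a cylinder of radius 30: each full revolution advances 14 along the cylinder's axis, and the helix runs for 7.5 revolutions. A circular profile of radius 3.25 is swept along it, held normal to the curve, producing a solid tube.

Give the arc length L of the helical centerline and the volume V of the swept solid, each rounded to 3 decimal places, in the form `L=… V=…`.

L=1417.611 V=47040.676

2πR = 2π·30 = 188.495559
per-turn = √(188.495559² + 14²) = √(35530.5758 + 196) = √35726.5758 = 189.014750
L = 7.5 × 189.014750 = 1417.610628
V = π·3.25² × L = 33.183072 × 1417.610628 = 47040.676093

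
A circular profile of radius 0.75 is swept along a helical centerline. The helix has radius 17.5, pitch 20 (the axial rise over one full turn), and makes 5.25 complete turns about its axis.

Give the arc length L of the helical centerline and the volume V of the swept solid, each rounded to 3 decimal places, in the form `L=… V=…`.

2πR = 2π·17.5 = 109.955743
per-turn = √(109.955743² + 20²) = √(12090.2654 + 400) = √12490.2654 = 111.759856
L = 5.25 × 111.759856 = 586.739243
V = π·0.75² × L = 1.767146 × 586.739243 = 1036.853830

L=586.739 V=1036.854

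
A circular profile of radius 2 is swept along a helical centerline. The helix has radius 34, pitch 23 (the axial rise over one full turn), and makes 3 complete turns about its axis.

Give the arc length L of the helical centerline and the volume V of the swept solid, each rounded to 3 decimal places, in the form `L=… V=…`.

2πR = 2π·34 = 213.628300
per-turn = √(213.628300² + 23²) = √(45637.0508 + 529) = √46166.0508 = 214.862865
L = 3 × 214.862865 = 644.588595
V = π·2² × L = 12.566371 × 644.588595 = 8100.139178

L=644.589 V=8100.139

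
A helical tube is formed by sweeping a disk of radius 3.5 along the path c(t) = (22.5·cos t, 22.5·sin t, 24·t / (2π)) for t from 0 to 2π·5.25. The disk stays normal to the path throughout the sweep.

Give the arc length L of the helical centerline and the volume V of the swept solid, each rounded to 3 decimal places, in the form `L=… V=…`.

2πR = 2π·22.5 = 141.371669
per-turn = √(141.371669² + 24²) = √(19985.9489 + 576) = √20561.9489 = 143.394382
L = 5.25 × 143.394382 = 752.820508
V = π·3.5² × L = 38.484510 × 752.820508 = 28971.928364

L=752.821 V=28971.928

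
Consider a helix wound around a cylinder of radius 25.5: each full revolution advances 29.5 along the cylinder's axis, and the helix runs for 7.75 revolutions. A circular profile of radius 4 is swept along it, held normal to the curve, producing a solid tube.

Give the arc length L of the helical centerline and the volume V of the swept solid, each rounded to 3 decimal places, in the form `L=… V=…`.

L=1262.586 V=63464.512

2πR = 2π·25.5 = 160.221225
per-turn = √(160.221225² + 29.5²) = √(25670.8410 + 870.25) = √26541.0910 = 162.914367
L = 7.75 × 162.914367 = 1262.586346
V = π·4² × L = 50.265482 × 1262.586346 = 63464.511824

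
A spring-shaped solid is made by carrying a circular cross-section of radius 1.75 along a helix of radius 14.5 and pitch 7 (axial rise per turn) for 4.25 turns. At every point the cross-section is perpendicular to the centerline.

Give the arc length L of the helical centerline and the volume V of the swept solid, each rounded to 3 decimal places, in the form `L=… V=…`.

L=388.343 V=3736.293

2πR = 2π·14.5 = 91.106187
per-turn = √(91.106187² + 7²) = √(8300.3373 + 49) = √8349.3373 = 91.374708
L = 4.25 × 91.374708 = 388.342510
V = π·1.75² × L = 9.621128 × 388.342510 = 3736.292802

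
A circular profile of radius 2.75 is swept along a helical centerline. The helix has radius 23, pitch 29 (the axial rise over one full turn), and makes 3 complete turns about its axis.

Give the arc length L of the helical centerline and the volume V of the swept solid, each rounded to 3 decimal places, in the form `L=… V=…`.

L=442.183 V=10505.512

2πR = 2π·23 = 144.513262
per-turn = √(144.513262² + 29²) = √(20884.0829 + 841) = √21725.0829 = 147.394311
L = 3 × 147.394311 = 442.182933
V = π·2.75² × L = 23.758294 × 442.182933 = 10505.512319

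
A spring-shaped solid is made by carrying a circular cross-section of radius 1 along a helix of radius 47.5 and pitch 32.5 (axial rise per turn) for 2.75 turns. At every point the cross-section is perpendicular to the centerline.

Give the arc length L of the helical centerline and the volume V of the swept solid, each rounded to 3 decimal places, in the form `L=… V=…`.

2πR = 2π·47.5 = 298.451302
per-turn = √(298.451302² + 32.5²) = √(89073.1797 + 1056.25) = √90129.4297 = 300.215639
L = 2.75 × 300.215639 = 825.593006
V = π·1² × L = 3.141593 × 825.593006 = 2593.676924

L=825.593 V=2593.677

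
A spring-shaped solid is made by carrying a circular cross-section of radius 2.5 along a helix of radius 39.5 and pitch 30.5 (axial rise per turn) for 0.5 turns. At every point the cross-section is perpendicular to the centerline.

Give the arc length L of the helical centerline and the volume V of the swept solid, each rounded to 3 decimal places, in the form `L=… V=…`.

L=125.026 V=2454.889

2πR = 2π·39.5 = 248.185820
per-turn = √(248.185820² + 30.5²) = √(61596.2011 + 930.25) = √62526.4511 = 250.052897
L = 0.5 × 250.052897 = 125.026448
V = π·2.5² × L = 19.634954 × 125.026448 = 2454.888571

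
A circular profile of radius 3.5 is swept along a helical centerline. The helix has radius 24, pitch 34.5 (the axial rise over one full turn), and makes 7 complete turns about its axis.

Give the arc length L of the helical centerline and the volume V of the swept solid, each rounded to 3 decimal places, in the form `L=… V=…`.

L=1082.849 V=41672.898

2πR = 2π·24 = 150.796447
per-turn = √(150.796447² + 34.5²) = √(22739.5685 + 1190.25) = √23929.8185 = 154.692658
L = 7 × 154.692658 = 1082.848608
V = π·3.5² × L = 38.484510 × 1082.848608 = 41672.898101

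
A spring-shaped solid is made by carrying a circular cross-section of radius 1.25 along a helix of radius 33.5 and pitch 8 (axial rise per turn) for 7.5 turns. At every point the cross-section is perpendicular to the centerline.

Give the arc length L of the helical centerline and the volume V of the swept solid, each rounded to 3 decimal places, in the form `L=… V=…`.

L=1579.790 V=7754.777

2πR = 2π·33.5 = 210.486708
per-turn = √(210.486708² + 8²) = √(44304.6542 + 64) = √44368.6542 = 210.638682
L = 7.5 × 210.638682 = 1579.790111
V = π·1.25² × L = 4.908739 × 1579.790111 = 7754.776576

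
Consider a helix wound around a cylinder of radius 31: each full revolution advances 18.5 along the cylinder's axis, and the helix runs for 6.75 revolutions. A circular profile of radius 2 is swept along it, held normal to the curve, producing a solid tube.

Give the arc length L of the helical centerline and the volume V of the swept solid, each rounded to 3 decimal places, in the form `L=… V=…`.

2πR = 2π·31 = 194.778745
per-turn = √(194.778745² + 18.5²) = √(37938.7593 + 342.25) = √38281.0093 = 195.655333
L = 6.75 × 195.655333 = 1320.673498
V = π·2² × L = 12.566371 × 1320.673498 = 16596.072630

L=1320.673 V=16596.073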